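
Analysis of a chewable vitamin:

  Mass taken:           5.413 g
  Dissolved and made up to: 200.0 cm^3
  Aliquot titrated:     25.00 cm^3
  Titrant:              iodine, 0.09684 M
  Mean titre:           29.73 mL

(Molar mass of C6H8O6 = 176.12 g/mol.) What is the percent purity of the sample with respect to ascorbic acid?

C6H8O6 + I2 → C6H6O6 + 2 HI
n(I2) per titration = 0.02973 × 0.09684 = 2.879 × 10^-3 mol
n(C6H8O6) in each aliquot = 2.879 × 10^-3 mol (1:1 ratio)
n(C6H8O6) in the whole flask = 2.879 × 10^-3 × 200.0/25.00 = 0.02303 mol
mass of C6H8O6 = 0.02303 × 176.12 = 4.056 g
% C6H8O6 = 4.056 / 5.413 × 100 = 74.94 %

74.94 %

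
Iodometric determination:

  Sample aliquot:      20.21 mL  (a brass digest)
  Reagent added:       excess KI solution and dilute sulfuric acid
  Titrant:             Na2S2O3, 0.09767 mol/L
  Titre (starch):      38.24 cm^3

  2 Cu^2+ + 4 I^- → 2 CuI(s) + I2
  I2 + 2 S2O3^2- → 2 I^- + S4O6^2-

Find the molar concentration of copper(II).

n(S2O3^2-) = 0.03824 × 0.09767 = 3.735 × 10^-3 mol
n(I2) = n(S2O3^2-)/2 = 1.867 × 10^-3 mol
From the 2:1 ratio, n(Cu2+) in the aliquot = 2/1 × 1.867 × 10^-3 = 3.735 × 10^-3 mol
[Cu2+] = 3.735 × 10^-3 / 0.02021 = 0.1848 mol/L

0.1848 mol/L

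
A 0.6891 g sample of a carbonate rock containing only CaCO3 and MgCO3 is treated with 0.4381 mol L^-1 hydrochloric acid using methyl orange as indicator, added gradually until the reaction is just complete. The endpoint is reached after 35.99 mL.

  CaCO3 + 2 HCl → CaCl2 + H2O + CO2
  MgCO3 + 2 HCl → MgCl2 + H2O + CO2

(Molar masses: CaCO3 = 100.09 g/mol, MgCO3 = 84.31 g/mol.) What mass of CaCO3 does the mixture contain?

n(HCl) = 0.03599 × 0.4381 = 0.01577 mol
Let x = n(CaCO3), y = n(MgCO3).
Titrant: 2x + 2y = 0.01577;  mass: 100.09x + 84.31y = 0.6891
Solving, x = 1.548 × 10^-3 mol, y = 6.335 × 10^-3 mol
mass of CaCO3 = 1.548 × 10^-3 × 100.09 = 0.1550 g

0.1550 g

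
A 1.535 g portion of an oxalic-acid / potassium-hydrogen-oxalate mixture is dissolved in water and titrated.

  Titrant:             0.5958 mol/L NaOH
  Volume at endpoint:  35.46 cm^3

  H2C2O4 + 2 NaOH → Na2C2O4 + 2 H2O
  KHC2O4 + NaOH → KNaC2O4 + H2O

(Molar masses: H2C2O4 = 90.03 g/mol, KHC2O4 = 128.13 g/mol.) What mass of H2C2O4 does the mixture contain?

n(NaOH) = 0.03546 × 0.5958 = 0.02113 mol
Let x = n(H2C2O4), y = n(KHC2O4).
Titrant: 2x + 1y = 0.02113;  mass: 90.03x + 128.13y = 1.535
Solving, x = 7.051 × 10^-3 mol, y = 7.026 × 10^-3 mol
mass of H2C2O4 = 7.051 × 10^-3 × 90.03 = 0.6348 g

0.6348 g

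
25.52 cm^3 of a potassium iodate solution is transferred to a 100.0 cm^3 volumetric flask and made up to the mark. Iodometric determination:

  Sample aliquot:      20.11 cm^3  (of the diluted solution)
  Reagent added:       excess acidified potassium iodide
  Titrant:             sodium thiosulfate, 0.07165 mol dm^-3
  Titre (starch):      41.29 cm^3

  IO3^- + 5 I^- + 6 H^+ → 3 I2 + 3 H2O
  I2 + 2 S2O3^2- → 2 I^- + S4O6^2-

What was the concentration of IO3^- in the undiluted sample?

n(S2O3^2-) = 0.04129 × 0.07165 = 2.958 × 10^-3 mol
n(I2) = n(S2O3^2-)/2 = 1.479 × 10^-3 mol
From the 1:3 ratio, n(IO3^-) in the aliquot = 1/3 × 1.479 × 10^-3 = 4.931 × 10^-4 mol
[IO3^-]_dilute = 4.931 × 10^-4 / 0.02011 = 0.02452 mol/L
[IO3^-]_original = 0.02452 × 100.0/25.52 = 0.09608 mol/L

0.09608 mol/L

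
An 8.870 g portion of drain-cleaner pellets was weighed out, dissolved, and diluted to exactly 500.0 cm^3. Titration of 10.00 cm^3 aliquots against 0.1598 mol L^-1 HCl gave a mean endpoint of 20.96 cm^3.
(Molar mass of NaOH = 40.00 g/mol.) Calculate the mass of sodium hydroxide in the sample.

NaOH + HCl → NaCl + H2O
n(HCl) per titration = 0.02096 × 0.1598 = 3.349 × 10^-3 mol
n(NaOH) in each aliquot = 3.349 × 10^-3 mol (1:1 ratio)
n(NaOH) in the whole flask = 3.349 × 10^-3 × 500.0/10.00 = 0.1675 mol
mass of NaOH = 0.1675 × 40.00 = 6.699 g

6.699 g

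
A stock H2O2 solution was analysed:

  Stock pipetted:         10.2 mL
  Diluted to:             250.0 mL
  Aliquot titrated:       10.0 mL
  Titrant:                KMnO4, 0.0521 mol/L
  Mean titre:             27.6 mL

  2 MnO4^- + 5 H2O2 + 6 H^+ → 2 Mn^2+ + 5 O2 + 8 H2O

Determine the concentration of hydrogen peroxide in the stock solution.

8.81 mol/L

n(KMnO4) = 0.0276 × 0.0521 = 1.44 × 10^-3 mol
From the 5:2 ratio, n(H2O2) in the aliquot = 5/2 × 1.44 × 10^-3 = 3.59 × 10^-3 mol
[H2O2]_dilute = 3.59 × 10^-3 / 0.0100 = 0.359 mol/L
Dilution factor = 250.0 / 10.2 = 24.51
[H2O2]_stock = 0.359 × 24.51 = 8.81 mol/L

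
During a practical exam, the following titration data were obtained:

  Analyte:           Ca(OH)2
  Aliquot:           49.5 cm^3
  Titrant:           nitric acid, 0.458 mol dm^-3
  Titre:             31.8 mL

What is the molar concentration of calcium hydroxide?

Ca(OH)2 + 2 HNO3 → Ca(NO3)2 + 2 H2O
n(HNO3) = 0.0318 L × 0.458 mol/L = 0.0146 mol
From the 1:2 mole ratio, n(Ca(OH)2) = 1/2 × 0.0146 = 7.28 × 10^-3 mol
[Ca(OH)2] = 7.28 × 10^-3 mol / 0.0495 L = 0.147 mol/L

0.147 mol/L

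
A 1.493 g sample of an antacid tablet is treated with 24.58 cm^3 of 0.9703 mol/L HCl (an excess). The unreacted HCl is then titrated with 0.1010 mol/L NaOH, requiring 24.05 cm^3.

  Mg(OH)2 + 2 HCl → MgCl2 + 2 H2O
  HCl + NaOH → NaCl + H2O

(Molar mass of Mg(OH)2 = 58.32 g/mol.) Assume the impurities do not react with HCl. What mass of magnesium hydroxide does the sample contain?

n(HCl) added = 0.02458 × 0.9703 = 0.02385 mol
n(NaOH) used in back-titration = 0.02405 × 0.1010 = 2.429 × 10^-3 mol
n(HCl) left over = 2.429 × 10^-3 mol (1:1 ratio)
n(HCl) consumed by analyte = 0.02385 − 2.429 × 10^-3 = 0.02142 mol
From the 1:2 ratio, n(Mg(OH)2) = 1/2 × 0.02142 = 0.01071 mol
mass of Mg(OH)2 = 0.01071 × 58.32 = 0.6246 g

0.6246 g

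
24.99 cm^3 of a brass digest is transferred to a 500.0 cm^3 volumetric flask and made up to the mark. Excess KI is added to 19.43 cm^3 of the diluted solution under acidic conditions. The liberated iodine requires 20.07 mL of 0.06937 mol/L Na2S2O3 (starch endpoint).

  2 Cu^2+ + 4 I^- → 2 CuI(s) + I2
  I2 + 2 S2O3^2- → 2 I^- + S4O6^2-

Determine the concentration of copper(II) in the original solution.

1.434 mol/L

n(S2O3^2-) = 0.02007 × 0.06937 = 1.392 × 10^-3 mol
n(I2) = n(S2O3^2-)/2 = 6.961 × 10^-4 mol
From the 2:1 ratio, n(Cu2+) in the aliquot = 2/1 × 6.961 × 10^-4 = 1.392 × 10^-3 mol
[Cu2+]_dilute = 1.392 × 10^-3 / 0.01943 = 0.07165 mol/L
[Cu2+]_original = 0.07165 × 500.0/24.99 = 1.434 mol/L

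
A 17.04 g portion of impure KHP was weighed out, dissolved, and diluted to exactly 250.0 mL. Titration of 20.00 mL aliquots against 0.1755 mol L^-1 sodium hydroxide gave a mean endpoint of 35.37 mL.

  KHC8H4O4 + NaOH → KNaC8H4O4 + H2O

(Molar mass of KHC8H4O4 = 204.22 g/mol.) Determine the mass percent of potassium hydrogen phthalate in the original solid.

92.99 %

n(NaOH) per titration = 0.03537 × 0.1755 = 6.207 × 10^-3 mol
n(KHC8H4O4) in each aliquot = 6.207 × 10^-3 mol (1:1 ratio)
n(KHC8H4O4) in the whole flask = 6.207 × 10^-3 × 250.0/20.00 = 0.07759 mol
mass of KHC8H4O4 = 0.07759 × 204.22 = 15.85 g
% KHC8H4O4 = 15.85 / 17.04 × 100 = 92.99 %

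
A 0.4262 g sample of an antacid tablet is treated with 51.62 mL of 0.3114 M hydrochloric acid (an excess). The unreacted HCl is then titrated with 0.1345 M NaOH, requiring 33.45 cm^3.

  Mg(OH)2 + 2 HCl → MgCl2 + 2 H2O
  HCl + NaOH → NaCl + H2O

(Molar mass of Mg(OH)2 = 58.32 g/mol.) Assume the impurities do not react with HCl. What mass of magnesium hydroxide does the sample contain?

n(HCl) added = 0.05162 × 0.3114 = 0.01607 mol
n(NaOH) used in back-titration = 0.03345 × 0.1345 = 4.499 × 10^-3 mol
n(HCl) left over = 4.499 × 10^-3 mol (1:1 ratio)
n(HCl) consumed by analyte = 0.01607 − 4.499 × 10^-3 = 0.01158 mol
From the 1:2 ratio, n(Mg(OH)2) = 1/2 × 0.01158 = 5.788 × 10^-3 mol
mass of Mg(OH)2 = 5.788 × 10^-3 × 58.32 = 0.3375 g

0.3375 g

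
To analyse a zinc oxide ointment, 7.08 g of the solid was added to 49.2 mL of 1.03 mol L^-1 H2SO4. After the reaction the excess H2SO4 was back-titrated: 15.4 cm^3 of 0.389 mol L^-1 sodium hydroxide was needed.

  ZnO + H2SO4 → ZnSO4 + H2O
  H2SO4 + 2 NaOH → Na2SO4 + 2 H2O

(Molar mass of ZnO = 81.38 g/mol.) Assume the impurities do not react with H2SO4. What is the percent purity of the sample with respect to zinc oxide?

n(H2SO4) added = 0.0492 × 1.03 = 0.0507 mol
n(NaOH) used in back-titration = 0.0154 × 0.389 = 5.99 × 10^-3 mol
From the 1:2 ratio, n(H2SO4) left over = 1/2 × 5.99 × 10^-3 = 3.00 × 10^-3 mol
n(H2SO4) consumed by analyte = 0.0507 − 3.00 × 10^-3 = 0.0477 mol
n(ZnO) = 0.0477 mol (1:1 ratio)
mass of ZnO = 0.0477 × 81.38 = 3.88 g
% ZnO = 3.88 / 7.08 × 100 = 54.8 %

54.8 %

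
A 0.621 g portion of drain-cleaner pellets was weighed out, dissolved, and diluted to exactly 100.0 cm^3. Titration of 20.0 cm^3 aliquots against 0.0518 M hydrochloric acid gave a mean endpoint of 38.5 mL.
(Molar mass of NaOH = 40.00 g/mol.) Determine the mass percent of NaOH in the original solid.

NaOH + HCl → NaCl + H2O
n(HCl) per titration = 0.0385 × 0.0518 = 1.99 × 10^-3 mol
n(NaOH) in each aliquot = 1.99 × 10^-3 mol (1:1 ratio)
n(NaOH) in the whole flask = 1.99 × 10^-3 × 100.0/20.0 = 9.97 × 10^-3 mol
mass of NaOH = 9.97 × 10^-3 × 40.00 = 0.399 g
% NaOH = 0.399 / 0.621 × 100 = 64.2 %

64.2 %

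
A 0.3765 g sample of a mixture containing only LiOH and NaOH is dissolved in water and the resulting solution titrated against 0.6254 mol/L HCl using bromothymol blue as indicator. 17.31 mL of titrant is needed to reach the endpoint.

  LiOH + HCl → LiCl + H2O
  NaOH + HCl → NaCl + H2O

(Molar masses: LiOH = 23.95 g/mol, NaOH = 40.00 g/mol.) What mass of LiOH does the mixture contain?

0.08435 g

n(HCl) = 0.01731 × 0.6254 = 0.01083 mol
Let x = n(LiOH), y = n(NaOH).
Titrant: 1x + 1y = 0.01083;  mass: 23.95x + 40.00y = 0.3765
Solving, x = 3.522 × 10^-3 mol, y = 7.304 × 10^-3 mol
mass of LiOH = 3.522 × 10^-3 × 23.95 = 0.08435 g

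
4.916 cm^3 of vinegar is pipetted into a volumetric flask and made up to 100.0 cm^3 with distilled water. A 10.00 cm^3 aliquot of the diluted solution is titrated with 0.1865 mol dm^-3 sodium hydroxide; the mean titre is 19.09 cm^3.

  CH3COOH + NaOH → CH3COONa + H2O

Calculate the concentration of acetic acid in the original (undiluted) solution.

7.242 mol/L

n(NaOH) = 0.01909 × 0.1865 = 3.560 × 10^-3 mol
n(CH3COOH) in the aliquot = 3.560 × 10^-3 mol (1:1 ratio)
[CH3COOH]_dilute = 3.560 × 10^-3 / 0.01000 = 0.3560 mol/L
Dilution factor = 100.0 / 4.916 = 20.34
[CH3COOH]_stock = 0.3560 × 20.34 = 7.242 mol/L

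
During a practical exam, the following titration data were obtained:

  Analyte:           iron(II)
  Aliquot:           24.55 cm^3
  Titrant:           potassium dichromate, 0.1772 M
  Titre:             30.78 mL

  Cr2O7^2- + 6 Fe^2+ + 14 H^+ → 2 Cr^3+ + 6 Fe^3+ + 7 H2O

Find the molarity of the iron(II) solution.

n(K2Cr2O7) = 0.03078 L × 0.1772 mol/L = 5.454 × 10^-3 mol
From the 6:1 mole ratio, n(Fe2+) = 6/1 × 5.454 × 10^-3 = 0.03273 mol
[Fe2+] = 0.03273 mol / 0.02455 L = 1.333 mol/L

1.333 M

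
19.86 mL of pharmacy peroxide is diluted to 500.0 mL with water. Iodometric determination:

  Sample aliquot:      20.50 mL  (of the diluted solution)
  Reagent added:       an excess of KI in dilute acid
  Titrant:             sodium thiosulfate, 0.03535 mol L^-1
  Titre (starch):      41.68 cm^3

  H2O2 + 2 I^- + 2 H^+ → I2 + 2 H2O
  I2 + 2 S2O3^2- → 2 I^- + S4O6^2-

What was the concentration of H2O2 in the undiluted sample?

0.9047 mol/L

n(S2O3^2-) = 0.04168 × 0.03535 = 1.473 × 10^-3 mol
n(I2) = n(S2O3^2-)/2 = 7.367 × 10^-4 mol
n(H2O2) in the aliquot = 7.367 × 10^-4 mol (1:1 ratio)
[H2O2]_dilute = 7.367 × 10^-4 / 0.02050 = 0.03594 mol/L
[H2O2]_original = 0.03594 × 500.0/19.86 = 0.9047 mol/L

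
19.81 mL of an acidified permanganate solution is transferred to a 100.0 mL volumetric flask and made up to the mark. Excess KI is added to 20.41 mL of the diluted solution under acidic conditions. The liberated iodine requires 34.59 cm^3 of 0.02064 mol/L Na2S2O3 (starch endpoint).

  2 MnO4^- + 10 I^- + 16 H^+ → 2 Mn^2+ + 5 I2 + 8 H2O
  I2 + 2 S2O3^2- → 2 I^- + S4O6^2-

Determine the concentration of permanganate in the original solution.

n(S2O3^2-) = 0.03459 × 0.02064 = 7.139 × 10^-4 mol
n(I2) = n(S2O3^2-)/2 = 3.570 × 10^-4 mol
From the 2:5 ratio, n(MnO4^-) in the aliquot = 2/5 × 3.570 × 10^-4 = 1.428 × 10^-4 mol
[MnO4^-]_dilute = 1.428 × 10^-4 / 0.02041 = 0.006996 mol/L
[MnO4^-]_original = 0.006996 × 100.0/19.81 = 0.03532 mol/L

0.03532 mol/L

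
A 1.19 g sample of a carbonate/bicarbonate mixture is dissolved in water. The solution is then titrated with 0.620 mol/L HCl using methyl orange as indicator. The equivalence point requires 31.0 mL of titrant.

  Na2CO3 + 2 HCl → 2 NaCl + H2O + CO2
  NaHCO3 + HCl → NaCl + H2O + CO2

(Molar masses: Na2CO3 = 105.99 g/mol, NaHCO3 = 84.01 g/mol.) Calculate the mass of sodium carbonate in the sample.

0.726 g

n(HCl) = 0.0310 × 0.620 = 0.0192 mol
Let x = n(Na2CO3), y = n(NaHCO3).
Titrant: 2x + 1y = 0.0192;  mass: 105.99x + 84.01y = 1.19
Solving, x = 6.85 × 10^-3 mol, y = 5.53 × 10^-3 mol
mass of Na2CO3 = 6.85 × 10^-3 × 105.99 = 0.726 g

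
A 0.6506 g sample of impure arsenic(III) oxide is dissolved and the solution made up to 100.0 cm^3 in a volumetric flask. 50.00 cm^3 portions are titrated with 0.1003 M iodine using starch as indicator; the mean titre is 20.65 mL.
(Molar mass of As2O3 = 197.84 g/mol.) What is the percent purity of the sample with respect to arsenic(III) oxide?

As2O3 + 2 I2 + 2 H2O → As2O5 + 4 HI
n(I2) per titration = 0.02065 × 0.1003 = 2.071 × 10^-3 mol
From the 1:2 ratio, n(As2O3) in each aliquot = 1/2 × 2.071 × 10^-3 = 1.036 × 10^-3 mol
n(As2O3) in the whole flask = 1.036 × 10^-3 × 100.0/50.00 = 2.071 × 10^-3 mol
mass of As2O3 = 2.071 × 10^-3 × 197.84 = 0.4098 g
% As2O3 = 0.4098 / 0.6506 × 100 = 62.98 %

62.98 %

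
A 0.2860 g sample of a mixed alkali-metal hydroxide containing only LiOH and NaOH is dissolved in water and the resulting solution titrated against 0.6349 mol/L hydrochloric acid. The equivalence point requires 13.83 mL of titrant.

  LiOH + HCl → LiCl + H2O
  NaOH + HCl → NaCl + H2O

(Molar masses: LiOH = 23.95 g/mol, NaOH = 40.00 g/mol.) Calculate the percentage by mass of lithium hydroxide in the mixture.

n(HCl) = 0.01383 × 0.6349 = 8.781 × 10^-3 mol
Let x = n(LiOH), y = n(NaOH).
Titrant: 1x + 1y = 8.781 × 10^-3;  mass: 23.95x + 40.00y = 0.2860
Solving, x = 4.064 × 10^-3 mol, y = 4.717 × 10^-3 mol
mass of LiOH = 4.064 × 10^-3 × 23.95 = 0.09733 g
% LiOH = 0.09733 / 0.2860 × 100 = 34.03 %

34.03 %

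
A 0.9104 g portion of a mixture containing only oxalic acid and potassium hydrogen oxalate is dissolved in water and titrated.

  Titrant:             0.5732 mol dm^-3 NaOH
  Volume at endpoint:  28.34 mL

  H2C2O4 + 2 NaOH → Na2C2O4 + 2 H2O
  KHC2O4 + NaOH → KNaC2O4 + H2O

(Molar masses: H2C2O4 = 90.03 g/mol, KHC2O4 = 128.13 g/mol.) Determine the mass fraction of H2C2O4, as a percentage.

n(NaOH) = 0.02834 × 0.5732 = 0.01624 mol
Let x = n(H2C2O4), y = n(KHC2O4).
Titrant: 2x + 1y = 0.01624;  mass: 90.03x + 128.13y = 0.9104
Solving, x = 7.044 × 10^-3 mol, y = 2.155 × 10^-3 mol
mass of H2C2O4 = 7.044 × 10^-3 × 90.03 = 0.6342 g
% H2C2O4 = 0.6342 / 0.9104 × 100 = 69.66 %

69.66 %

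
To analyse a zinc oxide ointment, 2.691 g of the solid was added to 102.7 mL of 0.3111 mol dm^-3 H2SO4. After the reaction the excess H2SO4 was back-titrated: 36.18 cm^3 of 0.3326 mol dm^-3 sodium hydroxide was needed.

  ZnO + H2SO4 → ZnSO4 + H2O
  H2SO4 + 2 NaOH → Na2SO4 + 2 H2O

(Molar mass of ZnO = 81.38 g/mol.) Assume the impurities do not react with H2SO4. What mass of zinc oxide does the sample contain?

2.110 g

n(H2SO4) added = 0.1027 × 0.3111 = 0.03195 mol
n(NaOH) used in back-titration = 0.03618 × 0.3326 = 0.01203 mol
From the 1:2 ratio, n(H2SO4) left over = 1/2 × 0.01203 = 6.017 × 10^-3 mol
n(H2SO4) consumed by analyte = 0.03195 − 6.017 × 10^-3 = 0.02593 mol
n(ZnO) = 0.02593 mol (1:1 ratio)
mass of ZnO = 0.02593 × 81.38 = 2.110 g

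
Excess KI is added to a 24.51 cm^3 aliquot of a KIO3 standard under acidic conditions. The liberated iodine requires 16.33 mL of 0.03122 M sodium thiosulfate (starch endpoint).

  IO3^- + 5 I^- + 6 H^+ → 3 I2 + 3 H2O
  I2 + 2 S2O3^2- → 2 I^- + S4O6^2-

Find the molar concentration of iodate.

n(S2O3^2-) = 0.01633 × 0.03122 = 5.098 × 10^-4 mol
n(I2) = n(S2O3^2-)/2 = 2.549 × 10^-4 mol
From the 1:3 ratio, n(IO3^-) in the aliquot = 1/3 × 2.549 × 10^-4 = 8.497 × 10^-5 mol
[IO3^-] = 8.497 × 10^-5 / 0.02451 = 0.003467 mol/L

0.003467 M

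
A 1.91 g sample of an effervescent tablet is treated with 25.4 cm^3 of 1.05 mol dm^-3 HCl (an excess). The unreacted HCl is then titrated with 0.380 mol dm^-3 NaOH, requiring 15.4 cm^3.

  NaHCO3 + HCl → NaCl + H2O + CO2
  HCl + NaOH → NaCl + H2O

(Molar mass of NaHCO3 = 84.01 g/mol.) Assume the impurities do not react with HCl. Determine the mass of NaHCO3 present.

1.75 g

n(HCl) added = 0.0254 × 1.05 = 0.0267 mol
n(NaOH) used in back-titration = 0.0154 × 0.380 = 5.85 × 10^-3 mol
n(HCl) left over = 5.85 × 10^-3 mol (1:1 ratio)
n(HCl) consumed by analyte = 0.0267 − 5.85 × 10^-3 = 0.0208 mol
n(NaHCO3) = 0.0208 mol (1:1 ratio)
mass of NaHCO3 = 0.0208 × 84.01 = 1.75 g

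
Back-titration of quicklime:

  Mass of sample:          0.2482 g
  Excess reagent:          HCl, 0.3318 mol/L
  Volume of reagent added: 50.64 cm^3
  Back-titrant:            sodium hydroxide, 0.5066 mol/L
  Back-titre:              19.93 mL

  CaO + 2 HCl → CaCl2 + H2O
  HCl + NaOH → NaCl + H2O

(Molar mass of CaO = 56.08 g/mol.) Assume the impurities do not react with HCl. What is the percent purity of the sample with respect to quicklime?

n(HCl) added = 0.05064 × 0.3318 = 0.01680 mol
n(NaOH) used in back-titration = 0.01993 × 0.5066 = 0.01010 mol
n(HCl) left over = 0.01010 mol (1:1 ratio)
n(HCl) consumed by analyte = 0.01680 − 0.01010 = 6.706 × 10^-3 mol
From the 1:2 ratio, n(CaO) = 1/2 × 6.706 × 10^-3 = 3.353 × 10^-3 mol
mass of CaO = 3.353 × 10^-3 × 56.08 = 0.1880 g
% CaO = 0.1880 / 0.2482 × 100 = 75.76 %

75.76 %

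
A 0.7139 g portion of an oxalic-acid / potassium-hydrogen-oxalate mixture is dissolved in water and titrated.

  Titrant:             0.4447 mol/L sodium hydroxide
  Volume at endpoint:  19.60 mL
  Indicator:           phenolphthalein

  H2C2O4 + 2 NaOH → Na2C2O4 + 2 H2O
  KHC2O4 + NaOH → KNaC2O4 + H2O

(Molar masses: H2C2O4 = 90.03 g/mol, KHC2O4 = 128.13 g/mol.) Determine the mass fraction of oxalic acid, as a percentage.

n(NaOH) = 0.01960 × 0.4447 = 8.716 × 10^-3 mol
Let x = n(H2C2O4), y = n(KHC2O4).
Titrant: 2x + 1y = 8.716 × 10^-3;  mass: 90.03x + 128.13y = 0.7139
Solving, x = 2.424 × 10^-3 mol, y = 3.869 × 10^-3 mol
mass of H2C2O4 = 2.424 × 10^-3 × 90.03 = 0.2182 g
% H2C2O4 = 0.2182 / 0.7139 × 100 = 30.57 %

30.57 %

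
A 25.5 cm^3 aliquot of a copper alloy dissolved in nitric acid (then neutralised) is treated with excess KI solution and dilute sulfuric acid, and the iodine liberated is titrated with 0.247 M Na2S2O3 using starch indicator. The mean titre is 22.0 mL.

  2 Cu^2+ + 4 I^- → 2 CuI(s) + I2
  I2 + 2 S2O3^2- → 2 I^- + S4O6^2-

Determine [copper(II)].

0.213 M

n(S2O3^2-) = 0.0220 × 0.247 = 5.43 × 10^-3 mol
n(I2) = n(S2O3^2-)/2 = 2.72 × 10^-3 mol
From the 2:1 ratio, n(Cu2+) in the aliquot = 2/1 × 2.72 × 10^-3 = 5.43 × 10^-3 mol
[Cu2+] = 5.43 × 10^-3 / 0.0255 = 0.213 mol/L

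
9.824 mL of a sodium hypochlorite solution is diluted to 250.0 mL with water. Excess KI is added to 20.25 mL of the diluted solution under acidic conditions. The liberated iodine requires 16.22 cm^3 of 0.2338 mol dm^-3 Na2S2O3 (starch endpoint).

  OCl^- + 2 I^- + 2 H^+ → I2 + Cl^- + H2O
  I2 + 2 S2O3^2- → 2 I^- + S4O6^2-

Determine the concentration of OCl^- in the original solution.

n(S2O3^2-) = 0.01622 × 0.2338 = 3.792 × 10^-3 mol
n(I2) = n(S2O3^2-)/2 = 1.896 × 10^-3 mol
n(OCl^-) in the aliquot = 1.896 × 10^-3 mol (1:1 ratio)
[OCl^-]_dilute = 1.896 × 10^-3 / 0.02025 = 0.09364 mol/L
[OCl^-]_original = 0.09364 × 250.0/9.824 = 2.383 mol/L

2.383 mol/L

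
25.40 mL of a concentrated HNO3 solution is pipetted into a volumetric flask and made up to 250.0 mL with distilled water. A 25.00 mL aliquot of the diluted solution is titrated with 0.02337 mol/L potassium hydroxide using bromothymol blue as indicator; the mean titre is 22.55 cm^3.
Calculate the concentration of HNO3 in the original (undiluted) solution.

HNO3 + KOH → KNO3 + H2O
n(KOH) = 0.02255 × 0.02337 = 5.270 × 10^-4 mol
n(HNO3) in the aliquot = 5.270 × 10^-4 mol (1:1 ratio)
[HNO3]_dilute = 5.270 × 10^-4 / 0.02500 = 0.02108 mol/L
Dilution factor = 250.0 / 25.40 = 9.843
[HNO3]_stock = 0.02108 × 9.843 = 0.2075 mol/L

0.2075 mol/L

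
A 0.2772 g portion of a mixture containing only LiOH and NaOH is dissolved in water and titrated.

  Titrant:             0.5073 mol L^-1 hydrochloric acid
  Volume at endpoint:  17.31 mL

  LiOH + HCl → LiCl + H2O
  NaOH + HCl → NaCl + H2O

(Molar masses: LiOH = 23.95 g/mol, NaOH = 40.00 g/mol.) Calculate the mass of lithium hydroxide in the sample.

n(HCl) = 0.01731 × 0.5073 = 8.781 × 10^-3 mol
Let x = n(LiOH), y = n(NaOH).
Titrant: 1x + 1y = 8.781 × 10^-3;  mass: 23.95x + 40.00y = 0.2772
Solving, x = 4.614 × 10^-3 mol, y = 4.167 × 10^-3 mol
mass of LiOH = 4.614 × 10^-3 × 23.95 = 0.1105 g

0.1105 g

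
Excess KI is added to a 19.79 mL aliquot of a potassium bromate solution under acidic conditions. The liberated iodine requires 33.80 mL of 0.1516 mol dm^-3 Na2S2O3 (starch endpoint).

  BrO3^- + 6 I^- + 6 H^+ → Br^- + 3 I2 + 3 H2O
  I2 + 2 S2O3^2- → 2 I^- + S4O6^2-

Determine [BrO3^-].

0.04315 mol/L

n(S2O3^2-) = 0.03380 × 0.1516 = 5.124 × 10^-3 mol
n(I2) = n(S2O3^2-)/2 = 2.562 × 10^-3 mol
From the 1:3 ratio, n(BrO3^-) in the aliquot = 1/3 × 2.562 × 10^-3 = 8.540 × 10^-4 mol
[BrO3^-] = 8.540 × 10^-4 / 0.01979 = 0.04315 mol/L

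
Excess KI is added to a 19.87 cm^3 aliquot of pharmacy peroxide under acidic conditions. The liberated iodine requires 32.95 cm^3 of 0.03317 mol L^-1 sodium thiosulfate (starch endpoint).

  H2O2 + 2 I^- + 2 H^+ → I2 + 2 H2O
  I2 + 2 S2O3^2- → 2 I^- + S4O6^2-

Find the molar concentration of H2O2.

0.02750 mol/L

n(S2O3^2-) = 0.03295 × 0.03317 = 1.093 × 10^-3 mol
n(I2) = n(S2O3^2-)/2 = 5.465 × 10^-4 mol
n(H2O2) in the aliquot = 5.465 × 10^-4 mol (1:1 ratio)
[H2O2] = 5.465 × 10^-4 / 0.01987 = 0.02750 mol/L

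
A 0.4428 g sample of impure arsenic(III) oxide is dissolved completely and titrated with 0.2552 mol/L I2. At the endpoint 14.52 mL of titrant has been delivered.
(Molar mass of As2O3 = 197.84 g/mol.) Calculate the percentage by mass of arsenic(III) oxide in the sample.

82.78 %

As2O3 + 2 I2 + 2 H2O → As2O5 + 4 HI
n(I2) = 0.01452 L × 0.2552 mol/L = 3.706 × 10^-3 mol
From the 1:2 ratio, n(As2O3) = 1/2 × 3.706 × 10^-3 = 1.853 × 10^-3 mol
mass of As2O3 = 1.853 × 10^-3 × 197.84 g/mol = 0.3665 g
% As2O3 = 0.3665 / 0.4428 × 100 = 82.78 %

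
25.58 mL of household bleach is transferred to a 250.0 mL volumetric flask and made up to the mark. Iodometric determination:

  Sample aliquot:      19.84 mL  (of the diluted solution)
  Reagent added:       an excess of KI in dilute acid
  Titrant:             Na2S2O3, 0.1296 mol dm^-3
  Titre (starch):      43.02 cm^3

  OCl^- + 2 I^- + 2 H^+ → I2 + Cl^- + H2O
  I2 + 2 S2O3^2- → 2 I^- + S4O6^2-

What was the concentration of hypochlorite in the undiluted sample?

n(S2O3^2-) = 0.04302 × 0.1296 = 5.575 × 10^-3 mol
n(I2) = n(S2O3^2-)/2 = 2.788 × 10^-3 mol
n(OCl^-) in the aliquot = 2.788 × 10^-3 mol (1:1 ratio)
[OCl^-]_dilute = 2.788 × 10^-3 / 0.01984 = 0.1405 mol/L
[OCl^-]_original = 0.1405 × 250.0/25.58 = 1.373 mol/L

1.373 mol/L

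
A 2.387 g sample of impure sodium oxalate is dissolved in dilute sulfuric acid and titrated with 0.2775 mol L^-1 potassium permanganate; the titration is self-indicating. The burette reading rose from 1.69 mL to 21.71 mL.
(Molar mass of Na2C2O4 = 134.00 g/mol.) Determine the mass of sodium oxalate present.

2 MnO4^- + 5 C2O4^2- + 16 H^+ → 2 Mn^2+ + 10 CO2 + 8 H2O
n(KMnO4) = 0.02002 L × 0.2775 mol/L = 5.556 × 10^-3 mol
From the 5:2 ratio, n(Na2C2O4) = 5/2 × 5.556 × 10^-3 = 0.01389 mol
mass of Na2C2O4 = 0.01389 × 134.00 g/mol = 1.861 g

1.861 g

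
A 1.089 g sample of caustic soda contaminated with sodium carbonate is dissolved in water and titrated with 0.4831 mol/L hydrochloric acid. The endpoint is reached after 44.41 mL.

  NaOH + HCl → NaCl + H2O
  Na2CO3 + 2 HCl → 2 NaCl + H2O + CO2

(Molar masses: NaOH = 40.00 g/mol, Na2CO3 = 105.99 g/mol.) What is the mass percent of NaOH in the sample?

13.56 %

n(HCl) = 0.04441 × 0.4831 = 0.02145 mol
Let x = n(NaOH), y = n(Na2CO3).
Titrant: 1x + 2y = 0.02145;  mass: 40.00x + 105.99y = 1.089
Solving, x = 3.692 × 10^-3 mol, y = 8.881 × 10^-3 mol
mass of NaOH = 3.692 × 10^-3 × 40.00 = 0.1477 g
% NaOH = 0.1477 / 1.089 × 100 = 13.56 %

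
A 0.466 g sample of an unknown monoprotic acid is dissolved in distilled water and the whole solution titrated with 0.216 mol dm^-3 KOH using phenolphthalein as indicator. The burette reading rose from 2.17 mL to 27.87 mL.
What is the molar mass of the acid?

83.9 g/mol

n(KOH) = 0.0257 L × 0.216 mol/L = 5.55 × 10^-3 mol
n(HA) = 5.55 × 10^-3 mol (1:1 ratio)
M = m / n = 0.466 g / 5.55 × 10^-3 mol = 83.9 g/mol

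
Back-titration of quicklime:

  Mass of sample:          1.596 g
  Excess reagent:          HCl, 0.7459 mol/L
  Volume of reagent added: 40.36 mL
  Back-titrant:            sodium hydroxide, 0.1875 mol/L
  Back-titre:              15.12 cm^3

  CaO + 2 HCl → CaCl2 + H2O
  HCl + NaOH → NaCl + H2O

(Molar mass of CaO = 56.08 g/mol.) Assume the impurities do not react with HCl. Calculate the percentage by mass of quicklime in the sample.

n(HCl) added = 0.04036 × 0.7459 = 0.03010 mol
n(NaOH) used in back-titration = 0.01512 × 0.1875 = 2.835 × 10^-3 mol
n(HCl) left over = 2.835 × 10^-3 mol (1:1 ratio)
n(HCl) consumed by analyte = 0.03010 − 2.835 × 10^-3 = 0.02727 mol
From the 1:2 ratio, n(CaO) = 1/2 × 0.02727 = 0.01363 mol
mass of CaO = 0.01363 × 56.08 = 0.7646 g
% CaO = 0.7646 / 1.596 × 100 = 47.91 %

47.91 %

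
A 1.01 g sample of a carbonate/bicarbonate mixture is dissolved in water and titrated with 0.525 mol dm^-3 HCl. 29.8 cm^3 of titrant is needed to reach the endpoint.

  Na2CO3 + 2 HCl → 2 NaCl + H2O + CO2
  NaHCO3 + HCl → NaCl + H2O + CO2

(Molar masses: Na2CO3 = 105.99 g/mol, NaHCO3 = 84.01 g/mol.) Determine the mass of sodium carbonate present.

n(HCl) = 0.0298 × 0.525 = 0.0156 mol
Let x = n(Na2CO3), y = n(NaHCO3).
Titrant: 2x + 1y = 0.0156;  mass: 105.99x + 84.01y = 1.01
Solving, x = 4.91 × 10^-3 mol, y = 5.83 × 10^-3 mol
mass of Na2CO3 = 4.91 × 10^-3 × 105.99 = 0.520 g

0.520 g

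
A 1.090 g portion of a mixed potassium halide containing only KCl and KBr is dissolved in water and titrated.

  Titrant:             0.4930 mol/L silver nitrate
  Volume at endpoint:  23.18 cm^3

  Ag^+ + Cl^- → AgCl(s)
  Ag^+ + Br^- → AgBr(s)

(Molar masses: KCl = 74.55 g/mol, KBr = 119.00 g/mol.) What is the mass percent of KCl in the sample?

n(AgNO3) = 0.02318 × 0.4930 = 0.01143 mol
Let x = n(KCl), y = n(KBr).
Titrant: 1x + 1y = 0.01143;  mass: 74.55x + 119.00y = 1.090
Solving, x = 6.072 × 10^-3 mol, y = 5.356 × 10^-3 mol
mass of KCl = 6.072 × 10^-3 × 74.55 = 0.4527 g
% KCl = 0.4527 / 1.090 × 100 = 41.53 %

41.53 %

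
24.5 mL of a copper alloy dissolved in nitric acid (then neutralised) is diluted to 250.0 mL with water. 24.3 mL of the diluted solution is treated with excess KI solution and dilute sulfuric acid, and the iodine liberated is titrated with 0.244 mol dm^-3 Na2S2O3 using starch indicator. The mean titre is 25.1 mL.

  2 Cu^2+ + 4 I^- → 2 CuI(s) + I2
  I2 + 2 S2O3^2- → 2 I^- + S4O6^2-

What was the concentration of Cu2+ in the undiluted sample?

n(S2O3^2-) = 0.0251 × 0.244 = 6.12 × 10^-3 mol
n(I2) = n(S2O3^2-)/2 = 3.06 × 10^-3 mol
From the 2:1 ratio, n(Cu2+) in the aliquot = 2/1 × 3.06 × 10^-3 = 6.12 × 10^-3 mol
[Cu2+]_dilute = 6.12 × 10^-3 / 0.0243 = 0.252 mol/L
[Cu2+]_original = 0.252 × 250.0/24.5 = 2.57 mol/L

2.57 mol/L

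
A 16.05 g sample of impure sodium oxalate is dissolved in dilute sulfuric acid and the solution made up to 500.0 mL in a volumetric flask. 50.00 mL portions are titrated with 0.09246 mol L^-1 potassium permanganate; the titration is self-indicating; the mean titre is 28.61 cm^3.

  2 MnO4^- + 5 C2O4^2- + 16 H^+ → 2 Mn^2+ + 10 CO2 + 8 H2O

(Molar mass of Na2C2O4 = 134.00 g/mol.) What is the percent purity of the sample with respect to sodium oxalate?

55.21 %

n(KMnO4) per titration = 0.02861 × 0.09246 = 2.645 × 10^-3 mol
From the 5:2 ratio, n(Na2C2O4) in each aliquot = 5/2 × 2.645 × 10^-3 = 6.613 × 10^-3 mol
n(Na2C2O4) in the whole flask = 6.613 × 10^-3 × 500.0/50.00 = 0.06613 mol
mass of Na2C2O4 = 0.06613 × 134.00 = 8.862 g
% Na2C2O4 = 8.862 / 16.05 × 100 = 55.21 %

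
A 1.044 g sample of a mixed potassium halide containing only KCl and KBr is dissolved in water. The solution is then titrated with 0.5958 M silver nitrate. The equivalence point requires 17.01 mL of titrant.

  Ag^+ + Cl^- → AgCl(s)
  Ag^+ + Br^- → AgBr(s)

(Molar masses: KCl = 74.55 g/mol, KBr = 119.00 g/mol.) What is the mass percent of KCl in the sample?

26.03 %

n(AgNO3) = 0.01701 × 0.5958 = 0.01013 mol
Let x = n(KCl), y = n(KBr).
Titrant: 1x + 1y = 0.01013;  mass: 74.55x + 119.00y = 1.044
Solving, x = 3.645 × 10^-3 mol, y = 6.490 × 10^-3 mol
mass of KCl = 3.645 × 10^-3 × 74.55 = 0.2717 g
% KCl = 0.2717 / 1.044 × 100 = 26.03 %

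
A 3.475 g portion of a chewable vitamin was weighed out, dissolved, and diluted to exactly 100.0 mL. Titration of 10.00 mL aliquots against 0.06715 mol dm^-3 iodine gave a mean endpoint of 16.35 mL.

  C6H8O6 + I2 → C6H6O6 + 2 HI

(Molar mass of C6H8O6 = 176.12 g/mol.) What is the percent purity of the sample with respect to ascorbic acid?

55.64 %

n(I2) per titration = 0.01635 × 0.06715 = 1.098 × 10^-3 mol
n(C6H8O6) in each aliquot = 1.098 × 10^-3 mol (1:1 ratio)
n(C6H8O6) in the whole flask = 1.098 × 10^-3 × 100.0/10.00 = 0.01098 mol
mass of C6H8O6 = 0.01098 × 176.12 = 1.934 g
% C6H8O6 = 1.934 / 3.475 × 100 = 55.64 %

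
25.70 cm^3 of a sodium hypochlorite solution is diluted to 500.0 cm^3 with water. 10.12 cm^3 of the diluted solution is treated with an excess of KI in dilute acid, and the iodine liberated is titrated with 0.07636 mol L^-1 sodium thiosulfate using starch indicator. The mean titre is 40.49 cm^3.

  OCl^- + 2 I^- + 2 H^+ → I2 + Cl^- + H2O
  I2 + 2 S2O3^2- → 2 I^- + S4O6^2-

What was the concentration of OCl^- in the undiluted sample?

n(S2O3^2-) = 0.04049 × 0.07636 = 3.092 × 10^-3 mol
n(I2) = n(S2O3^2-)/2 = 1.546 × 10^-3 mol
n(OCl^-) in the aliquot = 1.546 × 10^-3 mol (1:1 ratio)
[OCl^-]_dilute = 1.546 × 10^-3 / 0.01012 = 0.1528 mol/L
[OCl^-]_original = 0.1528 × 500.0/25.70 = 2.972 mol/L

2.972 mol/L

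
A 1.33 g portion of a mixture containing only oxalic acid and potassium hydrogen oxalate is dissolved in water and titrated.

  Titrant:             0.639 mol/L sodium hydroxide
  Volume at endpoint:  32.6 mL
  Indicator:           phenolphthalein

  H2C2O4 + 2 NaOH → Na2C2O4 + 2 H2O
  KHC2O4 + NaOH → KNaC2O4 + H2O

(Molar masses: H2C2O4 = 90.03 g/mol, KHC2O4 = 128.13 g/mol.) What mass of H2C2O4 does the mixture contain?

n(NaOH) = 0.0326 × 0.639 = 0.0208 mol
Let x = n(H2C2O4), y = n(KHC2O4).
Titrant: 2x + 1y = 0.0208;  mass: 90.03x + 128.13y = 1.33
Solving, x = 8.06 × 10^-3 mol, y = 4.72 × 10^-3 mol
mass of H2C2O4 = 8.06 × 10^-3 × 90.03 = 0.725 g

0.725 g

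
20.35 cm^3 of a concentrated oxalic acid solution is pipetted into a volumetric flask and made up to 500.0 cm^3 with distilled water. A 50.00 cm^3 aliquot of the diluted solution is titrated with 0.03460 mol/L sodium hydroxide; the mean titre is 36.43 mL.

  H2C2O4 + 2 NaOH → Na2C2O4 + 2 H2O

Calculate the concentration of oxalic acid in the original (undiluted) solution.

0.3097 mol/L

n(NaOH) = 0.03643 × 0.03460 = 1.260 × 10^-3 mol
From the 1:2 ratio, n(H2C2O4) in the aliquot = 1/2 × 1.260 × 10^-3 = 6.302 × 10^-4 mol
[H2C2O4]_dilute = 6.302 × 10^-4 / 0.05000 = 0.01260 mol/L
Dilution factor = 500.0 / 20.35 = 24.57
[H2C2O4]_stock = 0.01260 × 24.57 = 0.3097 mol/L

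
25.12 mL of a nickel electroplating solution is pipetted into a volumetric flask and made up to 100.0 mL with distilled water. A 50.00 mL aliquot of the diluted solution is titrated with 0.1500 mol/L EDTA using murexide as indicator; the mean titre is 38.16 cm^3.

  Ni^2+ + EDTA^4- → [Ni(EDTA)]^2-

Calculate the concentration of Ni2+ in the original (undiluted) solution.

0.4557 mol/L

n(EDTA) = 0.03816 × 0.1500 = 5.724 × 10^-3 mol
n(Ni2+) in the aliquot = 5.724 × 10^-3 mol (1:1 ratio)
[Ni2+]_dilute = 5.724 × 10^-3 / 0.05000 = 0.1145 mol/L
Dilution factor = 100.0 / 25.12 = 3.981
[Ni2+]_stock = 0.1145 × 3.981 = 0.4557 mol/L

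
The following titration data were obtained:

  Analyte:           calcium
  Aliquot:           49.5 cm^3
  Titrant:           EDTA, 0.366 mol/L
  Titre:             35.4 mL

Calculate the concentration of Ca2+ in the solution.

0.262 mol/L

Ca^2+ + EDTA^4- → [Ca(EDTA)]^2-
n(EDTA) = 0.0354 L × 0.366 mol/L = 0.0130 mol
n(Ca2+) = 0.0130 mol (1:1 mole ratio)
[Ca2+] = 0.0130 mol / 0.0495 L = 0.262 mol/L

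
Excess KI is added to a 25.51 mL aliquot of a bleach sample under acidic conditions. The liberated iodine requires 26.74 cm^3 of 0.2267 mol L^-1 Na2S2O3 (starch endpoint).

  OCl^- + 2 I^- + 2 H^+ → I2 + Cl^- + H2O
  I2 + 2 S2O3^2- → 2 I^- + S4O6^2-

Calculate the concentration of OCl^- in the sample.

0.1188 mol/L

n(S2O3^2-) = 0.02674 × 0.2267 = 6.062 × 10^-3 mol
n(I2) = n(S2O3^2-)/2 = 3.031 × 10^-3 mol
n(OCl^-) in the aliquot = 3.031 × 10^-3 mol (1:1 ratio)
[OCl^-] = 3.031 × 10^-3 / 0.02551 = 0.1188 mol/L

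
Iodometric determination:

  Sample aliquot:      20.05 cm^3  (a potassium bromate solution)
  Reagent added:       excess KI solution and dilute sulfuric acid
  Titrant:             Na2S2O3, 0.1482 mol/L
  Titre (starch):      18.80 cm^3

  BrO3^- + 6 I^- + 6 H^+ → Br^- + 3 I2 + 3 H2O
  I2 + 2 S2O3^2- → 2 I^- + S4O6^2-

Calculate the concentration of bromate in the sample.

n(S2O3^2-) = 0.01880 × 0.1482 = 2.786 × 10^-3 mol
n(I2) = n(S2O3^2-)/2 = 1.393 × 10^-3 mol
From the 1:3 ratio, n(BrO3^-) in the aliquot = 1/3 × 1.393 × 10^-3 = 4.644 × 10^-4 mol
[BrO3^-] = 4.644 × 10^-4 / 0.02005 = 0.02316 mol/L

0.02316 mol/L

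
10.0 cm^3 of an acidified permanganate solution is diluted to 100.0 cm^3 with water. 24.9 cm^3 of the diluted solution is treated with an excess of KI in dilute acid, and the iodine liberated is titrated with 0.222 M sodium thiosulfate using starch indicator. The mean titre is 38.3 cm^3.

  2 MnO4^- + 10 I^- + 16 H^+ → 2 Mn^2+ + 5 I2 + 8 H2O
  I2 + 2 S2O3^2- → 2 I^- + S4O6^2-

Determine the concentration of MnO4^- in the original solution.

0.683 M

n(S2O3^2-) = 0.0383 × 0.222 = 8.50 × 10^-3 mol
n(I2) = n(S2O3^2-)/2 = 4.25 × 10^-3 mol
From the 2:5 ratio, n(MnO4^-) in the aliquot = 2/5 × 4.25 × 10^-3 = 1.70 × 10^-3 mol
[MnO4^-]_dilute = 1.70 × 10^-3 / 0.0249 = 0.0683 mol/L
[MnO4^-]_original = 0.0683 × 100.0/10.0 = 0.683 mol/L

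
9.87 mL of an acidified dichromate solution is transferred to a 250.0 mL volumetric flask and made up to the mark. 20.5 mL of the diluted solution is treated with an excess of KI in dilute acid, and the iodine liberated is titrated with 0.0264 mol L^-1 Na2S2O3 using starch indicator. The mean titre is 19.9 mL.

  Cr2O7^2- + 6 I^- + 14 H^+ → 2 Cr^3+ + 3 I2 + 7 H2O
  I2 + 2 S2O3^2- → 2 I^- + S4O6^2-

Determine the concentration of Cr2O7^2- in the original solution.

0.108 mol/L

n(S2O3^2-) = 0.0199 × 0.0264 = 5.25 × 10^-4 mol
n(I2) = n(S2O3^2-)/2 = 2.63 × 10^-4 mol
From the 1:3 ratio, n(Cr2O7^2-) in the aliquot = 1/3 × 2.63 × 10^-4 = 8.76 × 10^-5 mol
[Cr2O7^2-]_dilute = 8.76 × 10^-5 / 0.0205 = 0.00427 mol/L
[Cr2O7^2-]_original = 0.00427 × 250.0/9.87 = 0.108 mol/L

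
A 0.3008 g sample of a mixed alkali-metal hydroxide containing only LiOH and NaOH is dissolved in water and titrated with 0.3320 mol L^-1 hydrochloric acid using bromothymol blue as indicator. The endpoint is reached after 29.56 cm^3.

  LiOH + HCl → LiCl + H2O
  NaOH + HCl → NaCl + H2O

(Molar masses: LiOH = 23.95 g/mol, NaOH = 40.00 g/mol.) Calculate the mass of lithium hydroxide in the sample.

n(HCl) = 0.02956 × 0.3320 = 9.814 × 10^-3 mol
Let x = n(LiOH), y = n(NaOH).
Titrant: 1x + 1y = 9.814 × 10^-3;  mass: 23.95x + 40.00y = 0.3008
Solving, x = 5.717 × 10^-3 mol, y = 4.097 × 10^-3 mol
mass of LiOH = 5.717 × 10^-3 × 23.95 = 0.1369 g

0.1369 g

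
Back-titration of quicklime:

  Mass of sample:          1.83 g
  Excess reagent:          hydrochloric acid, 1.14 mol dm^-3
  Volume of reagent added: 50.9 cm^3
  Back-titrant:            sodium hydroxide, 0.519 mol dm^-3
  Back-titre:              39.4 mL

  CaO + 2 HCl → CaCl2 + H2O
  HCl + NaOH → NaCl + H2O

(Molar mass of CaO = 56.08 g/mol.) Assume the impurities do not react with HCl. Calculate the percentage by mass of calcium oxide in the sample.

n(HCl) added = 0.0509 × 1.14 = 0.0580 mol
n(NaOH) used in back-titration = 0.0394 × 0.519 = 0.0204 mol
n(HCl) left over = 0.0204 mol (1:1 ratio)
n(HCl) consumed by analyte = 0.0580 − 0.0204 = 0.0376 mol
From the 1:2 ratio, n(CaO) = 1/2 × 0.0376 = 0.0188 mol
mass of CaO = 0.0188 × 56.08 = 1.05 g
% CaO = 1.05 / 1.83 × 100 = 57.6 %

57.6 %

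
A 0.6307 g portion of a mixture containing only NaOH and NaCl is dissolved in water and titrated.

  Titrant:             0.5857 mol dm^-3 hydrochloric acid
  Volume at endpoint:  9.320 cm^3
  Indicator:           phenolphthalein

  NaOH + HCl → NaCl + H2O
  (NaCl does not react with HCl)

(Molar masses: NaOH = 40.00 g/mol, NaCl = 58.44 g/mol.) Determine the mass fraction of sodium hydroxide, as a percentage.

34.62 %

n(HCl) = 0.009320 × 0.5857 = 5.459 × 10^-3 mol
Let x = n(NaOH), y = n(NaCl).
Titrant: 1x = 5.459 × 10^-3;  mass: 40.00x + 58.44y = 0.6307
Solving, x = 5.459 × 10^-3 mol, y = 7.056 × 10^-3 mol
mass of NaOH = 5.459 × 10^-3 × 40.00 = 0.2183 g
% NaOH = 0.2183 / 0.6307 × 100 = 34.62 %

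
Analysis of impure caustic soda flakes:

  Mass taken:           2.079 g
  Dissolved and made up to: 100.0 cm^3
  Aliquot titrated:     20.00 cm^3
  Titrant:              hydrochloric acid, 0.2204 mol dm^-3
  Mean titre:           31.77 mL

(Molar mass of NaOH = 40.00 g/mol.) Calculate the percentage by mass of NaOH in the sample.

NaOH + HCl → NaCl + H2O
n(HCl) per titration = 0.03177 × 0.2204 = 7.002 × 10^-3 mol
n(NaOH) in each aliquot = 7.002 × 10^-3 mol (1:1 ratio)
n(NaOH) in the whole flask = 7.002 × 10^-3 × 100.0/20.00 = 0.03501 mol
mass of NaOH = 0.03501 × 40.00 = 1.400 g
% NaOH = 1.400 / 2.079 × 100 = 67.36 %

67.36 %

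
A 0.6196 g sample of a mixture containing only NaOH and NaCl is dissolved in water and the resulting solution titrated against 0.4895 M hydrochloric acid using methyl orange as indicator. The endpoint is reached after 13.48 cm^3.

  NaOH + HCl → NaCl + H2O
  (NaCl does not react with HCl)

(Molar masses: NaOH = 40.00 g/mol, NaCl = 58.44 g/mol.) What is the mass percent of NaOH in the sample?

n(HCl) = 0.01348 × 0.4895 = 6.598 × 10^-3 mol
Let x = n(NaOH), y = n(NaCl).
Titrant: 1x = 6.598 × 10^-3;  mass: 40.00x + 58.44y = 0.6196
Solving, x = 6.598 × 10^-3 mol, y = 6.086 × 10^-3 mol
mass of NaOH = 6.598 × 10^-3 × 40.00 = 0.2639 g
% NaOH = 0.2639 / 0.6196 × 100 = 42.60 %

42.60 %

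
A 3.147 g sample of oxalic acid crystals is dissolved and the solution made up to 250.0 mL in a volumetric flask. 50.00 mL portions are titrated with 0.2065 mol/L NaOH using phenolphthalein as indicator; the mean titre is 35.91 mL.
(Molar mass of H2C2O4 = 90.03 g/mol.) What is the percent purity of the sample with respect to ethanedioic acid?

H2C2O4 + 2 NaOH → Na2C2O4 + 2 H2O
n(NaOH) per titration = 0.03591 × 0.2065 = 7.415 × 10^-3 mol
From the 1:2 ratio, n(H2C2O4) in each aliquot = 1/2 × 7.415 × 10^-3 = 3.708 × 10^-3 mol
n(H2C2O4) in the whole flask = 3.708 × 10^-3 × 250.0/50.00 = 0.01854 mol
mass of H2C2O4 = 0.01854 × 90.03 = 1.669 g
% H2C2O4 = 1.669 / 3.147 × 100 = 53.04 %

53.04 %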